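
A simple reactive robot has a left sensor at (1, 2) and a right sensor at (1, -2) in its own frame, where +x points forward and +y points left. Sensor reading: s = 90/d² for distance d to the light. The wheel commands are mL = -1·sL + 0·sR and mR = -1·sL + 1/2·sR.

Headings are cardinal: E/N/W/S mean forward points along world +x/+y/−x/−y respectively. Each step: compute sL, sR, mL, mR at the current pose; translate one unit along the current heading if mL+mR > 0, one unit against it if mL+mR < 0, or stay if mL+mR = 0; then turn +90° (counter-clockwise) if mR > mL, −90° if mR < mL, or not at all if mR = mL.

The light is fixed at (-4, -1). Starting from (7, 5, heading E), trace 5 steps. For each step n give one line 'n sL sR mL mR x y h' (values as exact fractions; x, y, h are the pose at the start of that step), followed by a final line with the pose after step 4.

0 45/104 9/16 -45/104 -63/416 7 5 E
1 90/113 90/193 -90/113 -12285/21809 6 5 N
2 1 9/13 -1 -17/26 6 4 W
3 18/37 90/97 -18/37 -81/3589 7 4 S
4 45/104 9/16 -45/104 -63/416 7 5 E
final 6 5 N

n=0: pose=(7,5,E); sL=45/104, sR=9/16; mL=-45/104, mR=-63/416; mL+mR=-243/416 → advance -1; mR−mL=9/32 → turn +1·90°
n=1: pose=(6,5,N); sL=90/113, sR=90/193; mL=-90/113, mR=-12285/21809; mL+mR=-29655/21809 → advance -1; mR−mL=45/193 → turn +1·90°
n=2: pose=(6,4,W); sL=1, sR=9/13; mL=-1, mR=-17/26; mL+mR=-43/26 → advance -1; mR−mL=9/26 → turn +1·90°
n=3: pose=(7,4,S); sL=18/37, sR=90/97; mL=-18/37, mR=-81/3589; mL+mR=-1827/3589 → advance -1; mR−mL=45/97 → turn +1·90°
n=4: pose=(7,5,E); sL=45/104, sR=9/16; mL=-45/104, mR=-63/416; mL+mR=-243/416 → advance -1; mR−mL=9/32 → turn +1·90°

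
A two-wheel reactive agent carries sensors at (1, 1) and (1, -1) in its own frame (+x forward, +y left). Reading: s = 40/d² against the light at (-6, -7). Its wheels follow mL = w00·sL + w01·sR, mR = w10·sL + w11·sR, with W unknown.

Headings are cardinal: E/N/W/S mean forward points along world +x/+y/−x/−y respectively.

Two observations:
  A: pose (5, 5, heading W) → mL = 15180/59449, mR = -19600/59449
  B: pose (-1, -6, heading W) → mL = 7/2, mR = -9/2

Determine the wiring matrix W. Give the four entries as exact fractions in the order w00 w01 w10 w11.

obs A: pose=(5,5,W) → sL=40/221, sR=40/269, mL=15180/59449, mR=-19600/59449
obs B: pose=(-1,-6,W) → sL=5/2, sR=2, mL=7/2, mR=-9/2
sensor matrix S = [[40/221, 40/269], [5/2, 2]]; det S = -580/59449
solve [mL_A; mL_B] = S·[w00; w01] and [mR_A; mR_B] = S·[w10; w11]:
  w00 = 1, w01 = 1/2, w10 = -1, w11 = -1

1 1/2 -1 -1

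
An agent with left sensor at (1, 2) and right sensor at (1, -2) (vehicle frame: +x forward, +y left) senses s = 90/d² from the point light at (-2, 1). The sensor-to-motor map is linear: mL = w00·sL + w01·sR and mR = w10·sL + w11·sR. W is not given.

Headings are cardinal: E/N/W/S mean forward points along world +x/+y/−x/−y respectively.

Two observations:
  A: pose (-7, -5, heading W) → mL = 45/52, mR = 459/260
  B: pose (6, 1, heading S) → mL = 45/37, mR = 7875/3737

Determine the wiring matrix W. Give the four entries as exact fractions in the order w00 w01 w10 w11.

obs A: pose=(-7,-5,W) → sL=9/10, sR=45/26, mL=45/52, mR=459/260
obs B: pose=(6,1,S) → sL=90/101, sR=90/37, mL=45/37, mR=7875/3737
sensor matrix S = [[9/10, 45/26], [90/101, 90/37]]; det S = 31428/48581
solve [mL_A; mL_B] = S·[w00; w01] and [mR_A; mR_B] = S·[w10; w11]:
  w00 = 0, w01 = 1/2, w10 = 1, w11 = 1/2

0 1/2 1 1/2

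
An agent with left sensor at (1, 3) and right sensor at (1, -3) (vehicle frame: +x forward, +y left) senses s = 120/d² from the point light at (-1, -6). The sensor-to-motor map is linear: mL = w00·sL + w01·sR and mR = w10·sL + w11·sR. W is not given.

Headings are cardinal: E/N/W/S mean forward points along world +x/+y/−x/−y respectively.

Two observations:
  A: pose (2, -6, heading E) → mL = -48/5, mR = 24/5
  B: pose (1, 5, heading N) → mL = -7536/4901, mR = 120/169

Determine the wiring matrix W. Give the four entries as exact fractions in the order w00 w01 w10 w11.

obs A: pose=(2,-6,E) → sL=24/5, sR=24/5, mL=-48/5, mR=24/5
obs B: pose=(1,5,N) → sL=24/29, sR=120/169, mL=-7536/4901, mR=120/169
sensor matrix S = [[24/5, 24/5], [24/29, 120/169]]; det S = -13824/24505
solve [mL_A; mL_B] = S·[w00; w01] and [mR_A; mR_B] = S·[w10; w11]:
  w00 = -1, w01 = -1, w10 = 0, w11 = 1

-1 -1 0 1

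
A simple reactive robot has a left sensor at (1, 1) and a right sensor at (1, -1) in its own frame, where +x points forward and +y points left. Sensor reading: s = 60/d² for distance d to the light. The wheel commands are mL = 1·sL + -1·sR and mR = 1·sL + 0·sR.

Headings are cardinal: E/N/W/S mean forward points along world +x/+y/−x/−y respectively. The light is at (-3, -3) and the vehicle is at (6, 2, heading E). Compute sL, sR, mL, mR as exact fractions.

left sensor world pos  = (7, 3); dL² = 136
right sensor world pos = (7, 1); dR² = 116
sL = 60/136 = 15/34
sR = 60/116 = 15/29
mL = 1·sL + -1·sR = -75/986
mR = 1·sL + 0·sR = 15/34

15/34 15/29 -75/986 15/34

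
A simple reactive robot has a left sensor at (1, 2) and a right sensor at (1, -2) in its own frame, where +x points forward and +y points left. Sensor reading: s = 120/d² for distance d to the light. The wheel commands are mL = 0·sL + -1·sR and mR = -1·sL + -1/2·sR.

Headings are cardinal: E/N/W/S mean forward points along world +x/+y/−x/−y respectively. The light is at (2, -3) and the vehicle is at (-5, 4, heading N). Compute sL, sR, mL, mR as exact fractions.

left sensor world pos  = (-7, 5); dL² = 145
right sensor world pos = (-3, 5); dR² = 89
sL = 120/145 = 24/29
sR = 120/89 = 120/89
mL = 0·sL + -1·sR = -120/89
mR = -1·sL + -1/2·sR = -3876/2581

24/29 120/89 -120/89 -3876/2581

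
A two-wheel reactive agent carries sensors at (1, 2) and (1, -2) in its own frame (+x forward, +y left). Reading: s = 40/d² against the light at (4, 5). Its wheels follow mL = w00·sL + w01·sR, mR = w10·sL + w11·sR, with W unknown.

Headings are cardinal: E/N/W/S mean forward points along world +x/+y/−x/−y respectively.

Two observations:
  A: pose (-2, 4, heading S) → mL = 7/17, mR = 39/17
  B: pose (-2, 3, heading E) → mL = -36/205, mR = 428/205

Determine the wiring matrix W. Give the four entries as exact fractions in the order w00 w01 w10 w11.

1/2 -1 1 1/2

obs A: pose=(-2,4,S) → sL=2, sR=10/17, mL=7/17, mR=39/17
obs B: pose=(-2,3,E) → sL=8/5, sR=40/41, mL=-36/205, mR=428/205
sensor matrix S = [[2, 10/17], [8/5, 40/41]]; det S = 704/697
solve [mL_A; mL_B] = S·[w00; w01] and [mR_A; mR_B] = S·[w10; w11]:
  w00 = 1/2, w01 = -1, w10 = 1, w11 = 1/2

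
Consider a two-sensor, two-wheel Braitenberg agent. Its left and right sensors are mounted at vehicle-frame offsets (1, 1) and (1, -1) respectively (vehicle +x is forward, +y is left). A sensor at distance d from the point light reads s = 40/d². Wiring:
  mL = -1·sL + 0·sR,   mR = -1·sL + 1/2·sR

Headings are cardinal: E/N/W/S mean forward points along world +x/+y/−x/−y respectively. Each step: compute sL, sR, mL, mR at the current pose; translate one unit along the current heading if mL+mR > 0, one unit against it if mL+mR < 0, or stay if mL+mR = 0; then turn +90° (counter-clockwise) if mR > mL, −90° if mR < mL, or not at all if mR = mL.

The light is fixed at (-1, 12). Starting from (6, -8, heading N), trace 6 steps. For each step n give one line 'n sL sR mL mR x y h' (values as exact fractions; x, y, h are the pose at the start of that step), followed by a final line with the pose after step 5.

0 40/397 8/85 -40/397 -1812/33745 6 -8 N
1 1/13 10/109 -1/13 -44/1417 6 -9 W
2 8/113 40/533 -8/113 -2004/60229 7 -9 S
3 20/221 20/261 -20/221 -3010/57681 7 -8 E
4 40/397 8/85 -40/397 -1812/33745 6 -8 N
5 1/13 10/109 -1/13 -44/1417 6 -9 W
final 7 -9 S

n=0: pose=(6,-8,N); sL=40/397, sR=8/85; mL=-40/397, mR=-1812/33745; mL+mR=-5212/33745 → advance -1; mR−mL=4/85 → turn +1·90°
n=1: pose=(6,-9,W); sL=1/13, sR=10/109; mL=-1/13, mR=-44/1417; mL+mR=-153/1417 → advance -1; mR−mL=5/109 → turn +1·90°
n=2: pose=(7,-9,S); sL=8/113, sR=40/533; mL=-8/113, mR=-2004/60229; mL+mR=-6268/60229 → advance -1; mR−mL=20/533 → turn +1·90°
n=3: pose=(7,-8,E); sL=20/221, sR=20/261; mL=-20/221, mR=-3010/57681; mL+mR=-8230/57681 → advance -1; mR−mL=10/261 → turn +1·90°
n=4: pose=(6,-8,N); sL=40/397, sR=8/85; mL=-40/397, mR=-1812/33745; mL+mR=-5212/33745 → advance -1; mR−mL=4/85 → turn +1·90°
n=5: pose=(6,-9,W); sL=1/13, sR=10/109; mL=-1/13, mR=-44/1417; mL+mR=-153/1417 → advance -1; mR−mL=5/109 → turn +1·90°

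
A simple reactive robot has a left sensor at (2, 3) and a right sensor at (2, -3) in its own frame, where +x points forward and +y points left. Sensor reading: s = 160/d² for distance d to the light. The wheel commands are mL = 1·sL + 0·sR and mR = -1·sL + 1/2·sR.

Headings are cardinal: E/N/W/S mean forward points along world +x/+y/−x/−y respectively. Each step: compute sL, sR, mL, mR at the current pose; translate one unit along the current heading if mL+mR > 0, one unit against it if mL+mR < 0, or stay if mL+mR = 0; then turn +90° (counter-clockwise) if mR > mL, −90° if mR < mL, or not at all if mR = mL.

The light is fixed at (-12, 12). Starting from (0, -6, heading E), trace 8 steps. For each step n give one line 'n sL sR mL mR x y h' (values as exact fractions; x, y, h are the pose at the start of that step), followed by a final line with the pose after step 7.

0 160/421 160/637 160/421 -68240/268177 0 -6 E
1 10/41 8/25 10/41 -86/1025 1 -6 S
2 32/121 160/377 32/121 -2384/45617 1 -7 W
3 16/37 80/257 16/37 -2632/9509 0 -7 N
4 160/421 160/637 160/421 -68240/268177 0 -6 E
5 10/41 8/25 10/41 -86/1025 1 -6 S
6 32/121 160/377 32/121 -2384/45617 1 -7 W
7 16/37 80/257 16/37 -2632/9509 0 -7 N
final 0 -6 E

n=0: pose=(0,-6,E); sL=160/421, sR=160/637; mL=160/421, mR=-68240/268177; mL+mR=80/637 → advance +1; mR−mL=-170160/268177 → turn -1·90°
n=1: pose=(1,-6,S); sL=10/41, sR=8/25; mL=10/41, mR=-86/1025; mL+mR=4/25 → advance +1; mR−mL=-336/1025 → turn -1·90°
n=2: pose=(1,-7,W); sL=32/121, sR=160/377; mL=32/121, mR=-2384/45617; mL+mR=80/377 → advance +1; mR−mL=-14448/45617 → turn -1·90°
n=3: pose=(0,-7,N); sL=16/37, sR=80/257; mL=16/37, mR=-2632/9509; mL+mR=40/257 → advance +1; mR−mL=-6744/9509 → turn -1·90°
n=4: pose=(0,-6,E); sL=160/421, sR=160/637; mL=160/421, mR=-68240/268177; mL+mR=80/637 → advance +1; mR−mL=-170160/268177 → turn -1·90°
n=5: pose=(1,-6,S); sL=10/41, sR=8/25; mL=10/41, mR=-86/1025; mL+mR=4/25 → advance +1; mR−mL=-336/1025 → turn -1·90°
n=6: pose=(1,-7,W); sL=32/121, sR=160/377; mL=32/121, mR=-2384/45617; mL+mR=80/377 → advance +1; mR−mL=-14448/45617 → turn -1·90°
n=7: pose=(0,-7,N); sL=16/37, sR=80/257; mL=16/37, mR=-2632/9509; mL+mR=40/257 → advance +1; mR−mL=-6744/9509 → turn -1·90°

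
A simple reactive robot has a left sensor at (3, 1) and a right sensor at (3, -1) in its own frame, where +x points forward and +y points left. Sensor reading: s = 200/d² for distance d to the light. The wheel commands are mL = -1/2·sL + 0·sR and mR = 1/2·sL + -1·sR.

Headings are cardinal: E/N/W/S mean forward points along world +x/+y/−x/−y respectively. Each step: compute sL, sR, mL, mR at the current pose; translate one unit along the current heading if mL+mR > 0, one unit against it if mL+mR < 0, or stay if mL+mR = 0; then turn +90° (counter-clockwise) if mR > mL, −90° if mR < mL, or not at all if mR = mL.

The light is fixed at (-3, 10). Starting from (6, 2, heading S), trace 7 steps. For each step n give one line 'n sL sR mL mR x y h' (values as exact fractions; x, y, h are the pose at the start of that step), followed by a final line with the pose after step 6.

n=0: pose=(6,2,S); sL=200/221, sR=40/37; mL=-100/221, mR=-5140/8177; mL+mR=-40/37 → advance -1; mR−mL=-1440/8177 → turn -1·90°
n=1: pose=(6,3,W); sL=2, sR=25/9; mL=-1, mR=-16/9; mL+mR=-25/9 → advance -1; mR−mL=-7/9 → turn -1·90°
n=2: pose=(7,3,N); sL=200/97, sR=200/137; mL=-100/97, mR=-5700/13289; mL+mR=-200/137 → advance -1; mR−mL=8000/13289 → turn +1·90°
n=3: pose=(7,2,W); sL=20/13, sR=100/49; mL=-10/13, mR=-810/637; mL+mR=-100/49 → advance -1; mR−mL=-320/637 → turn -1·90°
n=4: pose=(8,2,N); sL=8/5, sR=200/169; mL=-4/5, mR=-324/845; mL+mR=-200/169 → advance -1; mR−mL=352/845 → turn +1·90°
n=5: pose=(8,1,W); sL=50/41, sR=25/16; mL=-25/41, mR=-625/656; mL+mR=-25/16 → advance -1; mR−mL=-225/656 → turn -1·90°
n=6: pose=(9,1,N); sL=200/157, sR=40/41; mL=-100/157, mR=-2180/6437; mL+mR=-40/41 → advance -1; mR−mL=1920/6437 → turn +1·90°

0 200/221 40/37 -100/221 -5140/8177 6 2 S
1 2 25/9 -1 -16/9 6 3 W
2 200/97 200/137 -100/97 -5700/13289 7 3 N
3 20/13 100/49 -10/13 -810/637 7 2 W
4 8/5 200/169 -4/5 -324/845 8 2 N
5 50/41 25/16 -25/41 -625/656 8 1 W
6 200/157 40/41 -100/157 -2180/6437 9 1 N
final 9 0 W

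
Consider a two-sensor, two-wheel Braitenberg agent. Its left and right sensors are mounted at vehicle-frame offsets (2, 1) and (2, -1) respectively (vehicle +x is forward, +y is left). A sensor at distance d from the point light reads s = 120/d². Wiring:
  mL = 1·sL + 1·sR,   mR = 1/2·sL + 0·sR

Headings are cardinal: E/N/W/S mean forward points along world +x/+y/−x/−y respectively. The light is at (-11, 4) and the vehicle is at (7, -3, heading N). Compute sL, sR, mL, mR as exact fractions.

left sensor world pos  = (6, -1); dL² = 314
right sensor world pos = (8, -1); dR² = 386
sL = 120/314 = 60/157
sR = 120/386 = 60/193
mL = 1·sL + 1·sR = 21000/30301
mR = 1/2·sL + 0·sR = 30/157

60/157 60/193 21000/30301 30/157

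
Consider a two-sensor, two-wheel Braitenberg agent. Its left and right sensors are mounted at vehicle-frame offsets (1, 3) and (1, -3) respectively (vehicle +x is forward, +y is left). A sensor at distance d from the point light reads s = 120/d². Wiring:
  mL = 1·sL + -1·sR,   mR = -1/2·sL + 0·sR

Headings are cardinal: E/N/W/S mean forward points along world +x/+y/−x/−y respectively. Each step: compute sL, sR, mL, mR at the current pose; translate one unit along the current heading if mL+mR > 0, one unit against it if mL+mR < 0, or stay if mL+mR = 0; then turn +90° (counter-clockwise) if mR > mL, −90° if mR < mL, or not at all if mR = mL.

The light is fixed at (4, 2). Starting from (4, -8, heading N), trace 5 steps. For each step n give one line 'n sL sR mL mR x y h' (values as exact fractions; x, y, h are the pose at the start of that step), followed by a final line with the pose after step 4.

n=0: pose=(4,-8,N); sL=4/3, sR=4/3; mL=0, mR=-2/3; mL+mR=-2/3 → advance -1; mR−mL=-2/3 → turn -1·90°
n=1: pose=(4,-9,E); sL=24/13, sR=120/197; mL=3168/2561, mR=-12/13; mL+mR=804/2561 → advance +1; mR−mL=-5532/2561 → turn -1·90°
n=2: pose=(5,-9,S); sL=3/4, sR=30/37; mL=-9/148, mR=-3/8; mL+mR=-129/296 → advance -1; mR−mL=-93/296 → turn -1·90°
n=3: pose=(5,-8,W); sL=120/169, sR=120/49; mL=-14400/8281, mR=-60/169; mL+mR=-17340/8281 → advance -1; mR−mL=11460/8281 → turn +1·90°
n=4: pose=(6,-8,S); sL=60/73, sR=60/61; mL=-720/4453, mR=-30/73; mL+mR=-2550/4453 → advance -1; mR−mL=-1110/4453 → turn -1·90°

0 4/3 4/3 0 -2/3 4 -8 N
1 24/13 120/197 3168/2561 -12/13 4 -9 E
2 3/4 30/37 -9/148 -3/8 5 -9 S
3 120/169 120/49 -14400/8281 -60/169 5 -8 W
4 60/73 60/61 -720/4453 -30/73 6 -8 S
final 6 -7 W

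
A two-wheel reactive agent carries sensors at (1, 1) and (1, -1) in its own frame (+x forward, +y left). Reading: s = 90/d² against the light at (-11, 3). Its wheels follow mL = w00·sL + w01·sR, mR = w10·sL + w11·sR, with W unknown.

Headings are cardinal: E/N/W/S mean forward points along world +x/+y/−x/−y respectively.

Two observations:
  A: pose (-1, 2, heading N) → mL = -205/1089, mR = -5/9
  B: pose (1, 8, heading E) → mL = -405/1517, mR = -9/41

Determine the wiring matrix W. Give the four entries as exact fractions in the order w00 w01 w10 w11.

1/2 -1 -1/2 0

obs A: pose=(-1,2,N) → sL=10/9, sR=90/121, mL=-205/1089, mR=-5/9
obs B: pose=(1,8,E) → sL=18/41, sR=18/37, mL=-405/1517, mR=-9/41
sensor matrix S = [[10/9, 90/121], [18/41, 18/37]]; det S = 39280/183557
solve [mL_A; mL_B] = S·[w00; w01] and [mR_A; mR_B] = S·[w10; w11]:
  w00 = 1/2, w01 = -1, w10 = -1/2, w11 = 0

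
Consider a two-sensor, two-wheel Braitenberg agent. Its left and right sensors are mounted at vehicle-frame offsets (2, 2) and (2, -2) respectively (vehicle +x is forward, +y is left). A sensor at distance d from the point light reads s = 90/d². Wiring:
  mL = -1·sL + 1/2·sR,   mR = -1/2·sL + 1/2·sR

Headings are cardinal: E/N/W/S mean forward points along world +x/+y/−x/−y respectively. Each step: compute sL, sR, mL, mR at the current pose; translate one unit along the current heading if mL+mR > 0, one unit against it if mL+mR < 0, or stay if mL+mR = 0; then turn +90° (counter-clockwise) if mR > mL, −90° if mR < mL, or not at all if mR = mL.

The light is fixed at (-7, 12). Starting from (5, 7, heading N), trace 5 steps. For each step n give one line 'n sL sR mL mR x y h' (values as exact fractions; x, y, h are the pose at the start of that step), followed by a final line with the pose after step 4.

0 90/109 18/41 -2709/4469 -864/4469 5 7 N
1 45/82 45/58 -765/4756 135/1189 5 6 W
2 90/289 18/37 -729/10693 936/10693 6 6 S
3 9/25 5/17 -181/850 -14/425 6 5 E
4 18/25 90/221 -2853/5525 -864/5525 5 5 N
final 5 4 W

n=0: pose=(5,7,N); sL=90/109, sR=18/41; mL=-2709/4469, mR=-864/4469; mL+mR=-3573/4469 → advance -1; mR−mL=45/109 → turn +1·90°
n=1: pose=(5,6,W); sL=45/82, sR=45/58; mL=-765/4756, mR=135/1189; mL+mR=-225/4756 → advance -1; mR−mL=45/164 → turn +1·90°
n=2: pose=(6,6,S); sL=90/289, sR=18/37; mL=-729/10693, mR=936/10693; mL+mR=207/10693 → advance +1; mR−mL=45/289 → turn +1·90°
n=3: pose=(6,5,E); sL=9/25, sR=5/17; mL=-181/850, mR=-14/425; mL+mR=-209/850 → advance -1; mR−mL=9/50 → turn +1·90°
n=4: pose=(5,5,N); sL=18/25, sR=90/221; mL=-2853/5525, mR=-864/5525; mL+mR=-3717/5525 → advance -1; mR−mL=9/25 → turn +1·90°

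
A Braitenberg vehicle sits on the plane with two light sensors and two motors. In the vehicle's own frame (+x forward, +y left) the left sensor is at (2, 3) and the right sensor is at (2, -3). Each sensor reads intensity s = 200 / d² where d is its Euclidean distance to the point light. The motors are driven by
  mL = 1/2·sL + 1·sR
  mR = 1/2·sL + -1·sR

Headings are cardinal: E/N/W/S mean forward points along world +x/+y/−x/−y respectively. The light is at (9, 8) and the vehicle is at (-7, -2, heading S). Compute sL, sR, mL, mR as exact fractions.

200/313 40/101 22620/31613 -2420/31613

left sensor world pos  = (-4, -4); dL² = 313
right sensor world pos = (-10, -4); dR² = 505
sL = 200/313 = 200/313
sR = 200/505 = 40/101
mL = 1/2·sL + 1·sR = 22620/31613
mR = 1/2·sL + -1·sR = -2420/31613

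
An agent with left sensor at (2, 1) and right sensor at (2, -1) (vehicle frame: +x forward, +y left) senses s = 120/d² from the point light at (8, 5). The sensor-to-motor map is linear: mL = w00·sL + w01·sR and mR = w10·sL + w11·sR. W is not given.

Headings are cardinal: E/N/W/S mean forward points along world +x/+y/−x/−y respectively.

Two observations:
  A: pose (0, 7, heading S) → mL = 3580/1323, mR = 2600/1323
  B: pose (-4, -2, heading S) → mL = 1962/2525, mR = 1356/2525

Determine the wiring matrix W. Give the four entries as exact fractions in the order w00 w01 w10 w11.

obs A: pose=(0,7,S) → sL=120/49, sR=40/27, mL=3580/1323, mR=2600/1323
obs B: pose=(-4,-2,S) → sL=60/101, sR=12/25, mL=1962/2525, mR=1356/2525
sensor matrix S = [[120/49, 40/27], [60/101, 12/25]]; det S = 65792/222705
solve [mL_A; mL_B] = S·[w00; w01] and [mR_A; mR_B] = S·[w10; w11]:
  w00 = 1/2, w01 = 1, w10 = 1/2, w11 = 1/2

1/2 1 1/2 1/2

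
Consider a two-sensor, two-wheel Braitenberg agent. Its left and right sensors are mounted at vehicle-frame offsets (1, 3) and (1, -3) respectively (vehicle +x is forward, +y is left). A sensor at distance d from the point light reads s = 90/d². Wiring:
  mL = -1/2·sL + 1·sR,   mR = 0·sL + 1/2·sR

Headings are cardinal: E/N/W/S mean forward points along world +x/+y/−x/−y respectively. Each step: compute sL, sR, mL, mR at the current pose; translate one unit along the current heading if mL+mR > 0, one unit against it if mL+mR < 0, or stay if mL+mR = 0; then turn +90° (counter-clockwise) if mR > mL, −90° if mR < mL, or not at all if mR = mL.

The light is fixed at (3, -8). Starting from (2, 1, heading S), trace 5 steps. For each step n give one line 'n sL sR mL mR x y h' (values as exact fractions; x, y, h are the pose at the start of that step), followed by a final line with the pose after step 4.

n=0: pose=(2,1,S); sL=45/34, sR=9/8; mL=63/136, mR=9/16; mL+mR=279/272 → advance +1; mR−mL=27/272 → turn +1·90°
n=1: pose=(2,0,E); sL=90/121, sR=18/5; mL=1953/605, mR=9/5; mL+mR=3042/605 → advance +1; mR−mL=-864/605 → turn -1·90°
n=2: pose=(3,0,S); sL=45/29, sR=45/29; mL=45/58, mR=45/58; mL+mR=45/29 → advance +1; mR−mL=0 → turn +0·90°
n=3: pose=(3,-1,S); sL=2, sR=2; mL=1, mR=1; mL+mR=2 → advance +1; mR−mL=0 → turn +0·90°
n=4: pose=(3,-2,S); sL=45/17, sR=45/17; mL=45/34, mR=45/34; mL+mR=45/17 → advance +1; mR−mL=0 → turn +0·90°

0 45/34 9/8 63/136 9/16 2 1 S
1 90/121 18/5 1953/605 9/5 2 0 E
2 45/29 45/29 45/58 45/58 3 0 S
3 2 2 1 1 3 -1 S
4 45/17 45/17 45/34 45/34 3 -2 S
final 3 -3 S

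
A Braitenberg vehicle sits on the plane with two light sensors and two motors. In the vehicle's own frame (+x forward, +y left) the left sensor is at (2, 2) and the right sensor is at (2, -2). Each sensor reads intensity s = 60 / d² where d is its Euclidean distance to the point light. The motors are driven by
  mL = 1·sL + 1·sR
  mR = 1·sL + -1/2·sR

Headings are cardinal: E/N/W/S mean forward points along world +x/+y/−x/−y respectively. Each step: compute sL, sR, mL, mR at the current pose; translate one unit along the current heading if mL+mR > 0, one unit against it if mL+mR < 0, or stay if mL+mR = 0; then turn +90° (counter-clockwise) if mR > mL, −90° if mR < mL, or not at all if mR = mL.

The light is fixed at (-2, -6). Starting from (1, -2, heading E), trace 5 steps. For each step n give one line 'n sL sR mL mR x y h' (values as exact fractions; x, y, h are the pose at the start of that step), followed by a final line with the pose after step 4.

0 60/61 60/29 5400/1769 -90/1769 1 -2 E
1 3/2 15/2 9 -9/4 2 -2 S
2 12 60/29 408/29 318/29 2 -3 W
3 30/13 6/5 228/65 111/65 1 -3 N
4 60/61 60/29 5400/1769 -90/1769 1 -2 E
final 2 -2 S

n=0: pose=(1,-2,E); sL=60/61, sR=60/29; mL=5400/1769, mR=-90/1769; mL+mR=5310/1769 → advance +1; mR−mL=-90/29 → turn -1·90°
n=1: pose=(2,-2,S); sL=3/2, sR=15/2; mL=9, mR=-9/4; mL+mR=27/4 → advance +1; mR−mL=-45/4 → turn -1·90°
n=2: pose=(2,-3,W); sL=12, sR=60/29; mL=408/29, mR=318/29; mL+mR=726/29 → advance +1; mR−mL=-90/29 → turn -1·90°
n=3: pose=(1,-3,N); sL=30/13, sR=6/5; mL=228/65, mR=111/65; mL+mR=339/65 → advance +1; mR−mL=-9/5 → turn -1·90°
n=4: pose=(1,-2,E); sL=60/61, sR=60/29; mL=5400/1769, mR=-90/1769; mL+mR=5310/1769 → advance +1; mR−mL=-90/29 → turn -1·90°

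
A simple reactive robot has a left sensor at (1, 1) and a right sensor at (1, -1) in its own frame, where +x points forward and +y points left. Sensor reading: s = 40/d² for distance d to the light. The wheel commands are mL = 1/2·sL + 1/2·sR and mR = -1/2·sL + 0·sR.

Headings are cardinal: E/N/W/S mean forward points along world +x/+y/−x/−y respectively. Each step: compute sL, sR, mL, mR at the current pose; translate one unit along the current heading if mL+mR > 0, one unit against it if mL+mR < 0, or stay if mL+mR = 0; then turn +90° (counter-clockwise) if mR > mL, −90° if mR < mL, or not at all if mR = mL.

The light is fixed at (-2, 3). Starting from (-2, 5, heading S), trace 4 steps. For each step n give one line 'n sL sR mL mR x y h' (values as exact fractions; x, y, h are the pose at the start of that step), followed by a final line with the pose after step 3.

n=0: pose=(-2,5,S); sL=20, sR=20; mL=20, mR=-10; mL+mR=10 → advance +1; mR−mL=-30 → turn -1·90°
n=1: pose=(-2,4,W); sL=40, sR=8; mL=24, mR=-20; mL+mR=4 → advance +1; mR−mL=-44 → turn -1·90°
n=2: pose=(-3,4,N); sL=5, sR=10; mL=15/2, mR=-5/2; mL+mR=5 → advance +1; mR−mL=-10 → turn -1·90°
n=3: pose=(-3,5,E); sL=40/9, sR=40; mL=200/9, mR=-20/9; mL+mR=20 → advance +1; mR−mL=-220/9 → turn -1·90°

0 20 20 20 -10 -2 5 S
1 40 8 24 -20 -2 4 W
2 5 10 15/2 -5/2 -3 4 N
3 40/9 40 200/9 -20/9 -3 5 E
final -2 5 S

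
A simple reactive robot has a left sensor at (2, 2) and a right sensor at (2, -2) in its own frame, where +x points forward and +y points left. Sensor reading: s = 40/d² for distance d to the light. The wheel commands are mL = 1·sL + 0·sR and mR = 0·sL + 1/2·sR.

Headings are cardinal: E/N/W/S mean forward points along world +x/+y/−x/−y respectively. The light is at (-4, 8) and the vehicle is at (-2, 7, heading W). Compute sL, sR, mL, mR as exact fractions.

left sensor world pos  = (-4, 5); dL² = 9
right sensor world pos = (-4, 9); dR² = 1
sL = 40/9 = 40/9
sR = 40/1 = 40
mL = 1·sL + 0·sR = 40/9
mR = 0·sL + 1/2·sR = 20

40/9 40 40/9 20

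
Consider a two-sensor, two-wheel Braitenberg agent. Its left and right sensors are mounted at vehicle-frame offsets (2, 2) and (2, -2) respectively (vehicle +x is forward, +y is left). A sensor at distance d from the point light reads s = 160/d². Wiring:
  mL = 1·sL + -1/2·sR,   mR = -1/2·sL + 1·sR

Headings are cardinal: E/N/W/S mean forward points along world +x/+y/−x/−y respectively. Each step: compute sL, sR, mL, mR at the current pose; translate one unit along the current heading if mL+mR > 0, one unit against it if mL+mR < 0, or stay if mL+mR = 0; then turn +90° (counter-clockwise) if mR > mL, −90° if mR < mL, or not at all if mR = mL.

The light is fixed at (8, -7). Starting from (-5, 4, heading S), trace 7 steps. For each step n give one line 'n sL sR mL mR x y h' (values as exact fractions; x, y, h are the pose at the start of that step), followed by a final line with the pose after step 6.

0 80/101 80/153 8200/15453 1960/15453 -5 4 S
1 160/289 160/369 35920/106641 16720/106641 -5 3 W
2 2/5 5/9 11/90 16/45 -6 3 N
3 160/337 32/85 8208/28645 3984/28645 -6 4 W
4 80/229 80/169 4360/38701 11560/38701 -7 4 N
5 160/389 32/97 9296/37733 4688/37733 -7 5 W
6 4/13 20/49 66/637 162/637 -8 5 N
final -8 6 W

n=0: pose=(-5,4,S); sL=80/101, sR=80/153; mL=8200/15453, mR=1960/15453; mL+mR=10160/15453 → advance +1; mR−mL=-2080/5151 → turn -1·90°
n=1: pose=(-5,3,W); sL=160/289, sR=160/369; mL=35920/106641, mR=16720/106641; mL+mR=52640/106641 → advance +1; mR−mL=-6400/35547 → turn -1·90°
n=2: pose=(-6,3,N); sL=2/5, sR=5/9; mL=11/90, mR=16/45; mL+mR=43/90 → advance +1; mR−mL=7/30 → turn +1·90°
n=3: pose=(-6,4,W); sL=160/337, sR=32/85; mL=8208/28645, mR=3984/28645; mL+mR=12192/28645 → advance +1; mR−mL=-4224/28645 → turn -1·90°
n=4: pose=(-7,4,N); sL=80/229, sR=80/169; mL=4360/38701, mR=11560/38701; mL+mR=15920/38701 → advance +1; mR−mL=7200/38701 → turn +1·90°
n=5: pose=(-7,5,W); sL=160/389, sR=32/97; mL=9296/37733, mR=4688/37733; mL+mR=13984/37733 → advance +1; mR−mL=-4608/37733 → turn -1·90°
n=6: pose=(-8,5,N); sL=4/13, sR=20/49; mL=66/637, mR=162/637; mL+mR=228/637 → advance +1; mR−mL=96/637 → turn +1·90°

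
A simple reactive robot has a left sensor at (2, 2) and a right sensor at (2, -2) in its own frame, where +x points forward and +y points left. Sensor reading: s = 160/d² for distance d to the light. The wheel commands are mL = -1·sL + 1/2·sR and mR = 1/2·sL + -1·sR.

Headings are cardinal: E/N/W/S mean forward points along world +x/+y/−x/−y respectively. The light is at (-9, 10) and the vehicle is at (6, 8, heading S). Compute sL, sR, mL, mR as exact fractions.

left sensor world pos  = (8, 6); dL² = 305
right sensor world pos = (4, 6); dR² = 185
sL = 160/305 = 32/61
sR = 160/185 = 32/37
mL = -1·sL + 1/2·sR = -208/2257
mR = 1/2·sL + -1·sR = -1360/2257

32/61 32/37 -208/2257 -1360/2257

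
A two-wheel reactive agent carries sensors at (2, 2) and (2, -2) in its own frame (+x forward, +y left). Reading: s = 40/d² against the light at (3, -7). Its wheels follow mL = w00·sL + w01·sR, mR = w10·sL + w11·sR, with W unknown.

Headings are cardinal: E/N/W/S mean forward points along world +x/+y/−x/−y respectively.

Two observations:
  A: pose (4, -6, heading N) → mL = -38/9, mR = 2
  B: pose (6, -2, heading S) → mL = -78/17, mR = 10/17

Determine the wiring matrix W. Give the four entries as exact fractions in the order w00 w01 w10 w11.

-1/2 -1 1/2 0

obs A: pose=(4,-6,N) → sL=4, sR=20/9, mL=-38/9, mR=2
obs B: pose=(6,-2,S) → sL=20/17, sR=4, mL=-78/17, mR=10/17
sensor matrix S = [[4, 20/9], [20/17, 4]]; det S = 2048/153
solve [mL_A; mL_B] = S·[w00; w01] and [mR_A; mR_B] = S·[w10; w11]:
  w00 = -1/2, w01 = -1, w10 = 1/2, w11 = 0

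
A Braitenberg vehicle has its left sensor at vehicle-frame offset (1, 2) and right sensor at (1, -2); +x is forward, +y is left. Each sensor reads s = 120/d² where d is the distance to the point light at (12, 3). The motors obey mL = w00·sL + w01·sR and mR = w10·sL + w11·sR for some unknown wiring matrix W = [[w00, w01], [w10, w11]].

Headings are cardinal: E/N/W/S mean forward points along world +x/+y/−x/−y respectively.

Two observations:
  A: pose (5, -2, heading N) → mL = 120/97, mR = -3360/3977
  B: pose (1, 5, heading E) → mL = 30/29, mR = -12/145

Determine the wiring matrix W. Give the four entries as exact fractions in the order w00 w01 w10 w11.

1 0 1/2 -1/2

obs A: pose=(5,-2,N) → sL=120/97, sR=120/41, mL=120/97, mR=-3360/3977
obs B: pose=(1,5,E) → sL=30/29, sR=6/5, mL=30/29, mR=-12/145
sensor matrix S = [[120/97, 120/41], [30/29, 6/5]]; det S = -177984/115333
solve [mL_A; mL_B] = S·[w00; w01] and [mR_A; mR_B] = S·[w10; w11]:
  w00 = 1, w01 = 0, w10 = 1/2, w11 = -1/2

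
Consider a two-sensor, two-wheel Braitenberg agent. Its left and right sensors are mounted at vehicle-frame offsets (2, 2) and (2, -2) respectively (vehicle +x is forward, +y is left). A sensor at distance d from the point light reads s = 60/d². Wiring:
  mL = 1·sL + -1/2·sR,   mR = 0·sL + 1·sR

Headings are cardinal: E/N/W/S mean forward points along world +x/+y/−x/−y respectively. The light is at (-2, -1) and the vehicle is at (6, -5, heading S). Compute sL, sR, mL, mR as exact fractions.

15/34 5/6 5/204 5/6

left sensor world pos  = (8, -7); dL² = 136
right sensor world pos = (4, -7); dR² = 72
sL = 60/136 = 15/34
sR = 60/72 = 5/6
mL = 1·sL + -1/2·sR = 5/204
mR = 0·sL + 1·sR = 5/6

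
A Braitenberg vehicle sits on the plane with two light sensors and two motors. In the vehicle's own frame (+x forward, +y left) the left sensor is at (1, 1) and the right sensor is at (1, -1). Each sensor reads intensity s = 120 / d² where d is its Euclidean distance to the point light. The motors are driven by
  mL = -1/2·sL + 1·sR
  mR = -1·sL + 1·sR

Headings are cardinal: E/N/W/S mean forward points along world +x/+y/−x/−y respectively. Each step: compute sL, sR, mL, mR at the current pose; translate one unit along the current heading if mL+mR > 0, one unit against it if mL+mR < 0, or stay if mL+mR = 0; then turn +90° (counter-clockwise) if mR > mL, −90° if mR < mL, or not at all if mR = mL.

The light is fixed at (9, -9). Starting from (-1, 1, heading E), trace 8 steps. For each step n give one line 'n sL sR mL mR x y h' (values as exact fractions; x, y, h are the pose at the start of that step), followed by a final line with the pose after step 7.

0 60/101 20/27 1210/2727 400/2727 -1 1 E
1 24/29 120/181 1308/5249 -864/5249 0 1 S
2 30/41 3/5 48/205 -27/205 0 0 W
3 120/221 120/181 15660/40001 4800/40001 -1 0 N
4 60/101 20/27 1210/2727 400/2727 -1 1 E
5 24/29 120/181 1308/5249 -864/5249 0 1 S
6 30/41 3/5 48/205 -27/205 0 0 W
7 120/221 120/181 15660/40001 4800/40001 -1 0 N
final -1 1 E

n=0: pose=(-1,1,E); sL=60/101, sR=20/27; mL=1210/2727, mR=400/2727; mL+mR=1610/2727 → advance +1; mR−mL=-30/101 → turn -1·90°
n=1: pose=(0,1,S); sL=24/29, sR=120/181; mL=1308/5249, mR=-864/5249; mL+mR=444/5249 → advance +1; mR−mL=-12/29 → turn -1·90°
n=2: pose=(0,0,W); sL=30/41, sR=3/5; mL=48/205, mR=-27/205; mL+mR=21/205 → advance +1; mR−mL=-15/41 → turn -1·90°
n=3: pose=(-1,0,N); sL=120/221, sR=120/181; mL=15660/40001, mR=4800/40001; mL+mR=20460/40001 → advance +1; mR−mL=-60/221 → turn -1·90°
n=4: pose=(-1,1,E); sL=60/101, sR=20/27; mL=1210/2727, mR=400/2727; mL+mR=1610/2727 → advance +1; mR−mL=-30/101 → turn -1·90°
n=5: pose=(0,1,S); sL=24/29, sR=120/181; mL=1308/5249, mR=-864/5249; mL+mR=444/5249 → advance +1; mR−mL=-12/29 → turn -1·90°
n=6: pose=(0,0,W); sL=30/41, sR=3/5; mL=48/205, mR=-27/205; mL+mR=21/205 → advance +1; mR−mL=-15/41 → turn -1·90°
n=7: pose=(-1,0,N); sL=120/221, sR=120/181; mL=15660/40001, mR=4800/40001; mL+mR=20460/40001 → advance +1; mR−mL=-60/221 → turn -1·90°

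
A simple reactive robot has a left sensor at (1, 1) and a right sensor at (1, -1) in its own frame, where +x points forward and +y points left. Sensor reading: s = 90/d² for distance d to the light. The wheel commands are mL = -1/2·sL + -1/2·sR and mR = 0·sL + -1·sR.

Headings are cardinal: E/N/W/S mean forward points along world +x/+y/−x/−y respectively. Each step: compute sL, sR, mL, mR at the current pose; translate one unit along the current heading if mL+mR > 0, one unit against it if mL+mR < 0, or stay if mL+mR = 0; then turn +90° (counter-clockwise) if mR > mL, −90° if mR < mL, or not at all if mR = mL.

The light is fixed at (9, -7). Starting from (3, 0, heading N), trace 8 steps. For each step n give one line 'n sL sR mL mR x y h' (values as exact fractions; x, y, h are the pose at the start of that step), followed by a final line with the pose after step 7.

0 90/113 90/89 -9090/10057 -90/89 3 0 N
1 45/37 9/5 -279/185 -9/5 3 -1 E
2 90/61 90/89 -6750/5429 -90/89 2 -1 S
3 9/10 5/4 -43/40 -5/4 2 0 E
4 18/17 10/13 -202/221 -10/13 1 0 S
5 9/13 45/49 -513/637 -45/49 1 1 E
6 90/113 90/149 -11790/16837 -90/149 0 1 S
7 45/82 45/64 -3285/5248 -45/64 0 2 E
final -1 2 S

n=0: pose=(3,0,N); sL=90/113, sR=90/89; mL=-9090/10057, mR=-90/89; mL+mR=-19260/10057 → advance -1; mR−mL=-1080/10057 → turn -1·90°
n=1: pose=(3,-1,E); sL=45/37, sR=9/5; mL=-279/185, mR=-9/5; mL+mR=-612/185 → advance -1; mR−mL=-54/185 → turn -1·90°
n=2: pose=(2,-1,S); sL=90/61, sR=90/89; mL=-6750/5429, mR=-90/89; mL+mR=-12240/5429 → advance -1; mR−mL=1260/5429 → turn +1·90°
n=3: pose=(2,0,E); sL=9/10, sR=5/4; mL=-43/40, mR=-5/4; mL+mR=-93/40 → advance -1; mR−mL=-7/40 → turn -1·90°
n=4: pose=(1,0,S); sL=18/17, sR=10/13; mL=-202/221, mR=-10/13; mL+mR=-372/221 → advance -1; mR−mL=32/221 → turn +1·90°
n=5: pose=(1,1,E); sL=9/13, sR=45/49; mL=-513/637, mR=-45/49; mL+mR=-1098/637 → advance -1; mR−mL=-72/637 → turn -1·90°
n=6: pose=(0,1,S); sL=90/113, sR=90/149; mL=-11790/16837, mR=-90/149; mL+mR=-21960/16837 → advance -1; mR−mL=1620/16837 → turn +1·90°
n=7: pose=(0,2,E); sL=45/82, sR=45/64; mL=-3285/5248, mR=-45/64; mL+mR=-6975/5248 → advance -1; mR−mL=-405/5248 → turn -1·90°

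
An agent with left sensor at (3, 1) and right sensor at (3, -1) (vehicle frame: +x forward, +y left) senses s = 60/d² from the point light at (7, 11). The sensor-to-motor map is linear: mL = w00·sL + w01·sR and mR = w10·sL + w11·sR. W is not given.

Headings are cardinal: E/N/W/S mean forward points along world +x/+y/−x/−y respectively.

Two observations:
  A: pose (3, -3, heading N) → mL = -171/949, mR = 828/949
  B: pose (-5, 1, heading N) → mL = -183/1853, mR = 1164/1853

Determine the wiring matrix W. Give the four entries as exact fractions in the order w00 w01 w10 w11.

-1 1/2 1 1

obs A: pose=(3,-3,N) → sL=30/73, sR=6/13, mL=-171/949, mR=828/949
obs B: pose=(-5,1,N) → sL=30/109, sR=6/17, mL=-183/1853, mR=1164/1853
sensor matrix S = [[30/73, 6/13], [30/109, 6/17]]; det S = 31680/1758497
solve [mL_A; mL_B] = S·[w00; w01] and [mR_A; mR_B] = S·[w10; w11]:
  w00 = -1, w01 = 1/2, w10 = 1, w11 = 1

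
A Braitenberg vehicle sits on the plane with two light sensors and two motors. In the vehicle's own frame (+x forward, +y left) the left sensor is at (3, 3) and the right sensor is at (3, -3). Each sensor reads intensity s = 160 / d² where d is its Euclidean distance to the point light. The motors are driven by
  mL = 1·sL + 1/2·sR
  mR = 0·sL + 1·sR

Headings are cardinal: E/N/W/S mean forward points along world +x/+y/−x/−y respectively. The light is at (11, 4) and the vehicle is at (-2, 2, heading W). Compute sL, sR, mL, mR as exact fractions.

left sensor world pos  = (-5, -1); dL² = 281
right sensor world pos = (-5, 5); dR² = 257
sL = 160/281 = 160/281
sR = 160/257 = 160/257
mL = 1·sL + 1/2·sR = 63600/72217
mR = 0·sL + 1·sR = 160/257

160/281 160/257 63600/72217 160/257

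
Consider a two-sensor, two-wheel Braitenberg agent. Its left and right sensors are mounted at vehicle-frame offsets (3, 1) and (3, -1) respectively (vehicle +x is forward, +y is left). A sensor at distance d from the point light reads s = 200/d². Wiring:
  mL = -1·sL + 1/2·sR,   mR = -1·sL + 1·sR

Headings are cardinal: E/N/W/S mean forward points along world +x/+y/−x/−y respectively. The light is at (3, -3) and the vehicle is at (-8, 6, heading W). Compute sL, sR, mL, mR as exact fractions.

10/13 25/37 -415/962 -45/481

left sensor world pos  = (-11, 5); dL² = 260
right sensor world pos = (-11, 7); dR² = 296
sL = 200/260 = 10/13
sR = 200/296 = 25/37
mL = -1·sL + 1/2·sR = -415/962
mR = -1·sL + 1·sR = -45/481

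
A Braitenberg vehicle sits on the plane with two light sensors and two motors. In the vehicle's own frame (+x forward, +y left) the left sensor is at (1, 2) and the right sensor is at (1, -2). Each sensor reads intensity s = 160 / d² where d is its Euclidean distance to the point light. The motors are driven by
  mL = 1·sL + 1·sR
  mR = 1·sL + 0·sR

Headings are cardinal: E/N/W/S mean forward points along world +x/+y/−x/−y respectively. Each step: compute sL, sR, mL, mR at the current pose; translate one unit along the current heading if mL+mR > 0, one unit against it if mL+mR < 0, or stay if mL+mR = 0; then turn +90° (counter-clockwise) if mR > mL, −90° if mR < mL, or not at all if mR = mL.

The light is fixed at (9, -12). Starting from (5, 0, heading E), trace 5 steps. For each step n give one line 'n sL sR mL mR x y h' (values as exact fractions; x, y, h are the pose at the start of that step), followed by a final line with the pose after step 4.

n=0: pose=(5,0,E); sL=32/41, sR=160/109; mL=10048/4469, mR=32/41; mL+mR=13536/4469 → advance +1; mR−mL=-160/109 → turn -1·90°
n=1: pose=(6,0,S); sL=80/61, sR=80/73; mL=10720/4453, mR=80/61; mL+mR=16560/4453 → advance +1; mR−mL=-80/73 → turn -1·90°
n=2: pose=(6,-1,W); sL=160/97, sR=32/37; mL=9024/3589, mR=160/97; mL+mR=14944/3589 → advance +1; mR−mL=-32/37 → turn -1·90°
n=3: pose=(5,-1,N); sL=8/9, sR=40/37; mL=656/333, mR=8/9; mL+mR=952/333 → advance +1; mR−mL=-40/37 → turn -1·90°
n=4: pose=(5,0,E); sL=32/41, sR=160/109; mL=10048/4469, mR=32/41; mL+mR=13536/4469 → advance +1; mR−mL=-160/109 → turn -1·90°

0 32/41 160/109 10048/4469 32/41 5 0 E
1 80/61 80/73 10720/4453 80/61 6 0 S
2 160/97 32/37 9024/3589 160/97 6 -1 W
3 8/9 40/37 656/333 8/9 5 -1 N
4 32/41 160/109 10048/4469 32/41 5 0 E
final 6 0 S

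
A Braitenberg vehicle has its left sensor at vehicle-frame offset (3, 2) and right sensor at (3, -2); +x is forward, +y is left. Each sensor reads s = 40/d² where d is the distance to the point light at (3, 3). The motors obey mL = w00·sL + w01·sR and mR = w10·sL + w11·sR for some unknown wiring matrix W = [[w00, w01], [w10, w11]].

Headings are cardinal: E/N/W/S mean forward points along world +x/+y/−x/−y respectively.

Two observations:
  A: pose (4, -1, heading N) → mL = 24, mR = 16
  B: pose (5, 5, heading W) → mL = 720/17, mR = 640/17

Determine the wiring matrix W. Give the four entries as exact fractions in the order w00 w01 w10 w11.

1 1 1 -1

obs A: pose=(4,-1,N) → sL=20, sR=4, mL=24, mR=16
obs B: pose=(5,5,W) → sL=40, sR=40/17, mL=720/17, mR=640/17
sensor matrix S = [[20, 4], [40, 40/17]]; det S = -1920/17
solve [mL_A; mL_B] = S·[w00; w01] and [mR_A; mR_B] = S·[w10; w11]:
  w00 = 1, w01 = 1, w10 = 1, w11 = -1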